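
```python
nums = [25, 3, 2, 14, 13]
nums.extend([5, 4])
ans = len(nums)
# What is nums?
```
Trace:
  nums=[25, 3, 2, 14, 13]
  nums=[25, 3, 2, 14, 13, 5, 4]
  nums=[25, 3, 2, 14, 13, 5, 4], ans=7

Final answer: [25, 3, 2, 14, 13, 5, 4]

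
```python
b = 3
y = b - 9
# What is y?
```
Trace:
  b=3
  b=3, y=-6

Final answer: -6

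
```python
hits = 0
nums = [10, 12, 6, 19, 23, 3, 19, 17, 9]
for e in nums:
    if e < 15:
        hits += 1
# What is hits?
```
Trace:
  hits=0
  hits=1, e=10
  hits=2, e=12
  hits=3, e=6
  hits=3, e=19
  hits=3, e=23
  hits=4, e=3
  hits=4, e=19
  hits=4, e=17
  hits=5, e=9

Final answer: 5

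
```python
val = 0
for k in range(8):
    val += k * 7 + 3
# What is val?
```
Trace:
  val=0
  val=3, k=0
  val=13, k=1
  val=30, k=2
  val=54, k=3
  val=85, k=4
  val=123, k=5
  val=168, k=6
  val=220, k=7

Final answer: 220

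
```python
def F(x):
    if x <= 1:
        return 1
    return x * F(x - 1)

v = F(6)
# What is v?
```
Call trace:
F(x=6)
  F(x=5)
    F(x=4)
      F(x=3)
        F(x=2)
          F(x=1)
          -> return 1
        -> return 2
      -> return 6
    -> return 24
  -> return 120
-> return 720

Final answer: 720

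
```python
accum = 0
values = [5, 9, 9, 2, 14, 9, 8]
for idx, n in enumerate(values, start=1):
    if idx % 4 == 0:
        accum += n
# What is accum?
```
Trace:
  accum=0
  accum=0, idx=1, n=5
  accum=0, idx=2, n=9
  accum=0, idx=3, n=9
  accum=2, idx=4, n=2
  accum=2, idx=5, n=14
  accum=2, idx=6, n=9
  accum=2, idx=7, n=8

Final answer: 2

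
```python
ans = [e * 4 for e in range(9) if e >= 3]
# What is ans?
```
Trace:
  e=0
  e=1
  e=2
  e=3
  e=4
  e=5
  e=6
  e=7
  e=8
  ans=[12, 16, 20, 24, 28, 32]

Final answer: [12, 16, 20, 24, 28, 32]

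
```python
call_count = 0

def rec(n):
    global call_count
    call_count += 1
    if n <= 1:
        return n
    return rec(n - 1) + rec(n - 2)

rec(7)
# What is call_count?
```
Call trace (a repeated sub-call is expanded the first time; later identical calls just restate its return value):
rec(n=7)
  rec(n=6)
    rec(n=5)
      rec(n=4)
        rec(n=3)
          rec(n=2)
            rec(n=1)
            -> return 1
            rec(n=0)
            -> return 0
          -> return 1
          rec(n=1)
          -> return 1
        -> return 2
        rec(n=2) -> return 1  (same call as traced above)
      -> return 3
      rec(n=3) -> return 2  (same call as traced above)
    -> return 5
    rec(n=4) -> return 3  (same call as traced above)
  -> return 8
  rec(n=5) -> return 5  (same call as traced above)
-> return 13

call_count is incremented once per call, so count the calls in each subtree. Let C(n) = number of calls made by rec(n).
C(0) = C(1) = 1 (base case, no recursion); C(n) = 1 + C(n - 1) + C(n - 2) otherwise.
C(2) = 1 + C(1) + C(0) = 1 + 1 + 1 = 3
C(3) = 1 + C(2) + C(1) = 1 + 3 + 1 = 5
C(4) = 1 + C(3) + C(2) = 1 + 5 + 3 = 9
C(5) = 1 + C(4) + C(3) = 1 + 9 + 5 = 15
C(6) = 1 + C(5) + C(4) = 1 + 15 + 9 = 25
C(7) = 1 + C(6) + C(5) = 1 + 25 + 15 = 41
call_count = C(7) = 41

Final answer: 41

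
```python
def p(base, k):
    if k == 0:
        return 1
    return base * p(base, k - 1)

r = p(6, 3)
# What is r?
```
Call trace:
p(base=6, k=3)
  p(base=6, k=2)
    p(base=6, k=1)
      p(base=6, k=0)
      -> return 1
    -> return 6
  -> return 36
-> return 216

Final answer: 216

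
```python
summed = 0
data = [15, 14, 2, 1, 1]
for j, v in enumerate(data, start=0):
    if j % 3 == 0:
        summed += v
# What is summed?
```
Trace:
  summed=0
  summed=15, j=0, v=15
  summed=15, j=1, v=14
  summed=15, j=2, v=2
  summed=16, j=3, v=1
  summed=16, j=4, v=1

Final answer: 16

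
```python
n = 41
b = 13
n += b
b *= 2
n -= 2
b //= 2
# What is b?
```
Trace:
  n=41
  n=41, b=13
  n=54, b=13
  n=54, b=26
  n=52, b=26
  n=52, b=13

Final answer: 13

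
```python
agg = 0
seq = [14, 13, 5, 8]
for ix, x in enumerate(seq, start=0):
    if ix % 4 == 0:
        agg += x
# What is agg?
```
Trace:
  agg=0
  agg=14, ix=0, x=14
  agg=14, ix=1, x=13
  agg=14, ix=2, x=5
  agg=14, ix=3, x=8

Final answer: 14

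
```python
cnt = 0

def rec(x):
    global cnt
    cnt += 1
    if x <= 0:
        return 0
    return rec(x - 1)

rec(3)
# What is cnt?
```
Call trace:
rec(x=3)
  rec(x=2)
    rec(x=1)
      rec(x=0)
      -> return 0
    -> return 0
  -> return 0
-> return 0

cnt is incremented once per call. rec is entered once for each x = 3, 2, 1, 0 (the x <= 0 call returns without recursing), i.e. 3 + 1 calls.
cnt = 4

Final answer: 4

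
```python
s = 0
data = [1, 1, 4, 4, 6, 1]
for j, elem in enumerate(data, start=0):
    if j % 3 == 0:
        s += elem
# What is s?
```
Trace:
  s=0
  s=1, j=0, elem=1
  s=1, j=1, elem=1
  s=1, j=2, elem=4
  s=5, j=3, elem=4
  s=5, j=4, elem=6
  s=5, j=5, elem=1

Final answer: 5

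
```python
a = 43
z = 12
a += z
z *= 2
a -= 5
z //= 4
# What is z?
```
Trace:
  a=43
  a=43, z=12
  a=55, z=12
  a=55, z=24
  a=50, z=24
  a=50, z=6

Final answer: 6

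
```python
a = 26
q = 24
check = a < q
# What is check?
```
Trace:
  a=26
  a=26, q=24
  a=26, q=24, check=False

Final answer: False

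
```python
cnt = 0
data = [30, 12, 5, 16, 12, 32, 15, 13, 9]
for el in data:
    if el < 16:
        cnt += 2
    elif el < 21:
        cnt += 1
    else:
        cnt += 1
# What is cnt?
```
Trace:
  cnt=0
  cnt=1, el=30
  cnt=3, el=12
  cnt=5, el=5
  cnt=6, el=16
  cnt=8, el=12
  cnt=9, el=32
  cnt=11, el=15
  cnt=13, el=13
  cnt=15, el=9

Final answer: 15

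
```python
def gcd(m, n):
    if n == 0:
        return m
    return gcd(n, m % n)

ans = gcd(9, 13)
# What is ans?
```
Call trace:
gcd(m=9, n=13)
  gcd(m=13, n=9)
    gcd(m=9, n=4)
      gcd(m=4, n=1)
        gcd(m=1, n=0)
        -> return 1
      -> return 1
    -> return 1
  -> return 1
-> return 1

Final answer: 1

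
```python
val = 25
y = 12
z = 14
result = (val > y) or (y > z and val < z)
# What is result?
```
Trace:
  val=25
  val=25, y=12
  val=25, y=12, z=14
  val=25, y=12, z=14, result=True

Final answer: True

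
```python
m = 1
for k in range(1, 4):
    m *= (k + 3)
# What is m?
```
Trace:
  m=1
  m=4, k=1
  m=20, k=2
  m=120, k=3

Final answer: 120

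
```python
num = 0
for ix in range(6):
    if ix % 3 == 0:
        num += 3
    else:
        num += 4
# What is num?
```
Trace:
  num=0
  num=3, ix=0
  num=7, ix=1
  num=11, ix=2
  num=14, ix=3
  num=18, ix=4
  num=22, ix=5

Final answer: 22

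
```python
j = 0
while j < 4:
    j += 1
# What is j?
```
Trace:
  j=0
  j=1
  j=2
  j=3
  j=4

Final answer: 4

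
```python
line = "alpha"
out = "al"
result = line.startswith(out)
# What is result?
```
Trace:
  line='alpha'
  line='alpha', out='al'
  line='alpha', out='al', result=True

Final answer: True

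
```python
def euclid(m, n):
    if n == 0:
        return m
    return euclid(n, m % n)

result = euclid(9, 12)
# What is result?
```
Call trace:
euclid(m=9, n=12)
  euclid(m=12, n=9)
    euclid(m=9, n=3)
      euclid(m=3, n=0)
      -> return 3
    -> return 3
  -> return 3
-> return 3

Final answer: 3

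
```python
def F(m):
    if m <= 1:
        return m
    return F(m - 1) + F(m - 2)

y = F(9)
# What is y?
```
Call trace (a repeated sub-call is expanded the first time; later identical calls just restate its return value):
F(m=9)
  F(m=8)
    F(m=7)
      F(m=6)
        F(m=5)
          F(m=4)
            F(m=3)
              F(m=2)
                F(m=1)
                -> return 1
                F(m=0)
                -> return 0
              -> return 1
              F(m=1)
              -> return 1
            -> return 2
            F(m=2) -> return 1  (same call as traced above)
          -> return 3
          F(m=3) -> return 2  (same call as traced above)
        -> return 5
        F(m=4) -> return 3  (same call as traced above)
      -> return 8
      F(m=5) -> return 5  (same call as traced above)
    -> return 13
    F(m=6) -> return 8  (same call as traced above)
  -> return 21
  F(m=7) -> return 13  (same call as traced above)
-> return 34

Final answer: 34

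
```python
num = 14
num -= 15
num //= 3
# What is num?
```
Trace:
  num=14
  num=-1
  num=-1

Final answer: -1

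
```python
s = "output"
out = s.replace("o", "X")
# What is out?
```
Trace:
  s='output'
  s='output', out='Xutput'

Final answer: 'Xutput'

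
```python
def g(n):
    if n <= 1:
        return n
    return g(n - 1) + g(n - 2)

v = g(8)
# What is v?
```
Call trace (a repeated sub-call is expanded the first time; later identical calls just restate its return value):
g(n=8)
  g(n=7)
    g(n=6)
      g(n=5)
        g(n=4)
          g(n=3)
            g(n=2)
              g(n=1)
              -> return 1
              g(n=0)
              -> return 0
            -> return 1
            g(n=1)
            -> return 1
          -> return 2
          g(n=2) -> return 1  (same call as traced above)
        -> return 3
        g(n=3) -> return 2  (same call as traced above)
      -> return 5
      g(n=4) -> return 3  (same call as traced above)
    -> return 8
    g(n=5) -> return 5  (same call as traced above)
  -> return 13
  g(n=6) -> return 8  (same call as traced above)
-> return 21

Final answer: 21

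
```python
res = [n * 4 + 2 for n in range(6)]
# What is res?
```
Trace:
  n=0
  n=1
  n=2
  n=3
  n=4
  n=5
  res=[2, 6, 10, 14, 18, 22]

Final answer: [2, 6, 10, 14, 18, 22]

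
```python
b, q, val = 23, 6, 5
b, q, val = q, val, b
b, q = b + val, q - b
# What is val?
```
Trace:
  b=23, q=6, val=5
  b=6, q=5, val=23
  b=29, q=-1, val=23

Final answer: 23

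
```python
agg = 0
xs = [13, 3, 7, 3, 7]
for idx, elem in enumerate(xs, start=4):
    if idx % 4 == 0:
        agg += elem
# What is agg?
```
Trace:
  agg=0
  agg=13, idx=4, elem=13
  agg=13, idx=5, elem=3
  agg=13, idx=6, elem=7
  agg=13, idx=7, elem=3
  agg=20, idx=8, elem=7

Final answer: 20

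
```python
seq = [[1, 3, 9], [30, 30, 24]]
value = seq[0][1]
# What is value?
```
Trace:
  seq=[[1, 3, 9], [30, 30, 24]]
  seq=[[1, 3, 9], [30, 30, 24]], value=3

Final answer: 3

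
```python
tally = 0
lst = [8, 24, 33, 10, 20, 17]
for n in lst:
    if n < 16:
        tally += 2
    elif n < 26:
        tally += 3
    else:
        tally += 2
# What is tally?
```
Trace:
  tally=0
  tally=2, n=8
  tally=5, n=24
  tally=7, n=33
  tally=9, n=10
  tally=12, n=20
  tally=15, n=17

Final answer: 15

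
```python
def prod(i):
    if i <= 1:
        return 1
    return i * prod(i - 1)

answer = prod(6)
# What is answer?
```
Call trace:
prod(i=6)
  prod(i=5)
    prod(i=4)
      prod(i=3)
        prod(i=2)
          prod(i=1)
          -> return 1
        -> return 2
      -> return 6
    -> return 24
  -> return 120
-> return 720

Final answer: 720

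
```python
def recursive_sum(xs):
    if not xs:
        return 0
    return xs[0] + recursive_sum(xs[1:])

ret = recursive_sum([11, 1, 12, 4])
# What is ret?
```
Call trace:
recursive_sum(xs=[11, 1, 12, 4])
  recursive_sum(xs=[1, 12, 4])
    recursive_sum(xs=[12, 4])
      recursive_sum(xs=[4])
        recursive_sum(xs=[])
        -> return 0
      -> return 4
    -> return 16
  -> return 17
-> return 28

Final answer: 28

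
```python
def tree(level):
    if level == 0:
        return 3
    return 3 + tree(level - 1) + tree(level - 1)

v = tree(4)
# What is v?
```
Call trace (a repeated sub-call is expanded the first time; later identical calls just restate its return value):
tree(level=4)
  tree(level=3)
    tree(level=2)
      tree(level=1)
        tree(level=0)
        -> return 3
        tree(level=0)
        -> return 3
      -> return 9
      tree(level=1) -> return 9  (same call as traced above)
    -> return 21
    tree(level=2) -> return 21  (same call as traced above)
  -> return 45
  tree(level=3) -> return 45  (same call as traced above)
-> return 93

Final answer: 93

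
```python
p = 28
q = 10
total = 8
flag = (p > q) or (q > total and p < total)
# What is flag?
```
Trace:
  p=28
  p=28, q=10
  p=28, q=10, total=8
  p=28, q=10, total=8, flag=True

Final answer: True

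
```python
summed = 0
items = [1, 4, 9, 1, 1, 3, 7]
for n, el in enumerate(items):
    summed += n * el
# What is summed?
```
Trace:
  summed=0
  summed=0, n=0, el=1
  summed=4, n=1, el=4
  summed=22, n=2, el=9
  summed=25, n=3, el=1
  summed=29, n=4, el=1
  summed=44, n=5, el=3
  summed=86, n=6, el=7

Final answer: 86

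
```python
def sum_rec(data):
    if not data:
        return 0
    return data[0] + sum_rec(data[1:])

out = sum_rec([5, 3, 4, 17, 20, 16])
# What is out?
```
Call trace:
sum_rec(data=[5, 3, 4, 17, 20, 16])
  sum_rec(data=[3, 4, 17, 20, 16])
    sum_rec(data=[4, 17, 20, 16])
      sum_rec(data=[17, 20, 16])
        sum_rec(data=[20, 16])
          sum_rec(data=[16])
            sum_rec(data=[])
            -> return 0
          -> return 16
        -> return 36
      -> return 53
    -> return 57
  -> return 60
-> return 65

Final answer: 65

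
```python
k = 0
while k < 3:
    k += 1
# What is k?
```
Trace:
  k=0
  k=1
  k=2
  k=3

Final answer: 3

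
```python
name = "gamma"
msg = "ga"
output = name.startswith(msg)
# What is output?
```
Trace:
  name='gamma'
  name='gamma', msg='ga'
  name='gamma', msg='ga', output=True

Final answer: True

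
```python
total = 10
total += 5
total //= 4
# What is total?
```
Trace:
  total=10
  total=15
  total=3

Final answer: 3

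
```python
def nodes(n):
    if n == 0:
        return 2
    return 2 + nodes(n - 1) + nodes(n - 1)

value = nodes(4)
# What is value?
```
Call trace (a repeated sub-call is expanded the first time; later identical calls just restate its return value):
nodes(n=4)
  nodes(n=3)
    nodes(n=2)
      nodes(n=1)
        nodes(n=0)
        -> return 2
        nodes(n=0)
        -> return 2
      -> return 6
      nodes(n=1) -> return 6  (same call as traced above)
    -> return 14
    nodes(n=2) -> return 14  (same call as traced above)
  -> return 30
  nodes(n=3) -> return 30  (same call as traced above)
-> return 62

Final answer: 62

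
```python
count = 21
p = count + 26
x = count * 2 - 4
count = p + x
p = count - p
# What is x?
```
Trace:
  count=21
  count=21, p=47
  count=21, p=47, x=38
  count=85, p=47, x=38
  count=85, p=38, x=38

Final answer: 38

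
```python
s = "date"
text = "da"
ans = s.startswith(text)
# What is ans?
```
Trace:
  s='date'
  s='date', text='da'
  s='date', text='da', ans=True

Final answer: True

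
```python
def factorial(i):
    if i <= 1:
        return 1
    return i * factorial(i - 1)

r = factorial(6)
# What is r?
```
Call trace:
factorial(i=6)
  factorial(i=5)
    factorial(i=4)
      factorial(i=3)
        factorial(i=2)
          factorial(i=1)
          -> return 1
        -> return 2
      -> return 6
    -> return 24
  -> return 120
-> return 720

Final answer: 720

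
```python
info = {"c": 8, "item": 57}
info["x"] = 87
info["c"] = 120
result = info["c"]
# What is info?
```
Trace:
  info={'c': 8, 'item': 57}
  info={'c': 8, 'item': 57, 'x': 87}
  info={'c': 120, 'item': 57, 'x': 87}
  info={'c': 120, 'item': 57, 'x': 87}, result=120

Final answer: {'c': 120, 'item': 57, 'x': 87}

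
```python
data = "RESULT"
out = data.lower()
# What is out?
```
Trace:
  data='RESULT'
  data='RESULT', out='result'

Final answer: 'result'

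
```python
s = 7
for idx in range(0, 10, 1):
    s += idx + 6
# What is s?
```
Trace:
  s=7
  s=13, idx=0
  s=20, idx=1
  s=28, idx=2
  s=37, idx=3
  s=47, idx=4
  s=58, idx=5
  s=70, idx=6
  s=83, idx=7
  s=97, idx=8
  s=112, idx=9

Final answer: 112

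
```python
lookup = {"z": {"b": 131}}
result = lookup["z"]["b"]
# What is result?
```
Trace:
  lookup={'z': {'b': 131}}
  lookup={'z': {'b': 131}}, result=131

Final answer: 131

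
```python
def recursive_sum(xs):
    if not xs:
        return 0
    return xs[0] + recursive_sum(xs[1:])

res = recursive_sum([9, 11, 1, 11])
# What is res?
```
Call trace:
recursive_sum(xs=[9, 11, 1, 11])
  recursive_sum(xs=[11, 1, 11])
    recursive_sum(xs=[1, 11])
      recursive_sum(xs=[11])
        recursive_sum(xs=[])
        -> return 0
      -> return 11
    -> return 12
  -> return 23
-> return 32

Final answer: 32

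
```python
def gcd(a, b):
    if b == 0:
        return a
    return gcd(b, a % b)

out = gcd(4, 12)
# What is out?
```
Call trace:
gcd(a=4, b=12)
  gcd(a=12, b=4)
    gcd(a=4, b=0)
    -> return 4
  -> return 4
-> return 4

Final answer: 4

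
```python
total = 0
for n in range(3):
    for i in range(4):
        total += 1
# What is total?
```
Trace:
  total=0
  total=1, n=0, i=0
  total=2, n=0, i=1
  total=3, n=0, i=2
  total=4, n=0, i=3
  total=5, n=1, i=0
  total=6, n=1, i=1
  total=7, n=1, i=2
  total=8, n=1, i=3
  total=9, n=2, i=0
  total=10, n=2, i=1
  total=11, n=2, i=2
  total=12, n=2, i=3

Final answer: 12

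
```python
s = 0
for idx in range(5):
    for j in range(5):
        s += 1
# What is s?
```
Trace:
  s=0
  s=1, idx=0, j=0
  s=2, idx=0, j=1
  s=3, idx=0, j=2
  s=4, idx=0, j=3
  s=5, idx=0, j=4
  s=6, idx=1, j=0
  s=7, idx=1, j=1
  s=8, idx=1, j=2
  s=9, idx=1, j=3
  s=10, idx=1, j=4
  s=11, idx=2, j=0
  s=12, idx=2, j=1
  s=13, idx=2, j=2
  s=14, idx=2, j=3
  s=15, idx=2, j=4
  s=16, idx=3, j=0
  s=17, idx=3, j=1
  s=18, idx=3, j=2
  s=19, idx=3, j=3
  s=20, idx=3, j=4
  s=21, idx=4, j=0
  s=22, idx=4, j=1
  s=23, idx=4, j=2
  s=24, idx=4, j=3
  s=25, idx=4, j=4

Final answer: 25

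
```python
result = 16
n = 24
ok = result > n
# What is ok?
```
Trace:
  result=16
  result=16, n=24
  result=16, n=24, ok=False

Final answer: False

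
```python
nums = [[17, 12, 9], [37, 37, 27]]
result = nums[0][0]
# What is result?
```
Trace:
  nums=[[17, 12, 9], [37, 37, 27]]
  nums=[[17, 12, 9], [37, 37, 27]], result=17

Final answer: 17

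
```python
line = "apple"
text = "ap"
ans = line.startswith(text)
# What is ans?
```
Trace:
  line='apple'
  line='apple', text='ap'
  line='apple', text='ap', ans=True

Final answer: True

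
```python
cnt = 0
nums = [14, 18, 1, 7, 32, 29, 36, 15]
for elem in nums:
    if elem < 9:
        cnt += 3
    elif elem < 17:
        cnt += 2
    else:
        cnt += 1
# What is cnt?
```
Trace:
  cnt=0
  cnt=2, elem=14
  cnt=3, elem=18
  cnt=6, elem=1
  cnt=9, elem=7
  cnt=10, elem=32
  cnt=11, elem=29
  cnt=12, elem=36
  cnt=14, elem=15

Final answer: 14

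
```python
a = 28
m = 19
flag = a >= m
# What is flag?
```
Trace:
  a=28
  a=28, m=19
  a=28, m=19, flag=True

Final answer: True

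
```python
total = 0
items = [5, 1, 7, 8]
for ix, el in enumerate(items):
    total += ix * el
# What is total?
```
Trace:
  total=0
  total=0, ix=0, el=5
  total=1, ix=1, el=1
  total=15, ix=2, el=7
  total=39, ix=3, el=8

Final answer: 39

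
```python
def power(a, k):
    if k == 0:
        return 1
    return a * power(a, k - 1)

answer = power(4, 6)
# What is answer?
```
Call trace:
power(a=4, k=6)
  power(a=4, k=5)
    power(a=4, k=4)
      power(a=4, k=3)
        power(a=4, k=2)
          power(a=4, k=1)
            power(a=4, k=0)
            -> return 1
          -> return 4
        -> return 16
      -> return 64
    -> return 256
  -> return 1024
-> return 4096

Final answer: 4096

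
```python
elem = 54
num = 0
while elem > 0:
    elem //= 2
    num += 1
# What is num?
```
Trace:
  elem=54
  elem=54, num=0
  elem=27, num=1
  elem=13, num=2
  elem=6, num=3
  elem=3, num=4
  elem=1, num=5
  elem=0, num=6

Final answer: 6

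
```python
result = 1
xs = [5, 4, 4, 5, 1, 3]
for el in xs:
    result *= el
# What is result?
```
Trace:
  result=1
  result=5, el=5
  result=20, el=4
  result=80, el=4
  result=400, el=5
  result=400, el=1
  result=1200, el=3

Final answer: 1200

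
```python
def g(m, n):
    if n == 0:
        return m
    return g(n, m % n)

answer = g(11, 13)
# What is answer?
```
Call trace:
g(m=11, n=13)
  g(m=13, n=11)
    g(m=11, n=2)
      g(m=2, n=1)
        g(m=1, n=0)
        -> return 1
      -> return 1
    -> return 1
  -> return 1
-> return 1

Final answer: 1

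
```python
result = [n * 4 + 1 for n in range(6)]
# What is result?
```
Trace:
  n=0
  n=1
  n=2
  n=3
  n=4
  n=5
  result=[1, 5, 9, 13, 17, 21]

Final answer: [1, 5, 9, 13, 17, 21]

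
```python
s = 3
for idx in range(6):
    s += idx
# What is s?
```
Trace:
  s=3
  s=3, idx=0
  s=4, idx=1
  s=6, idx=2
  s=9, idx=3
  s=13, idx=4
  s=18, idx=5

Final answer: 18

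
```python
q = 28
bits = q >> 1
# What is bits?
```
Trace:
  q=28
  q=28, bits=14

Final answer: 14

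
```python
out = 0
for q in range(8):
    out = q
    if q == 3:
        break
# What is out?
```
Trace:
  out=0
  out=0, q=0
  out=1, q=1
  out=2, q=2
  out=3, q=3

Final answer: 3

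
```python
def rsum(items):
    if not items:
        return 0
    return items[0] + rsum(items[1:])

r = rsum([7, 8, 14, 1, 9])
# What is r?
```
Call trace:
rsum(items=[7, 8, 14, 1, 9])
  rsum(items=[8, 14, 1, 9])
    rsum(items=[14, 1, 9])
      rsum(items=[1, 9])
        rsum(items=[9])
          rsum(items=[])
          -> return 0
        -> return 9
      -> return 10
    -> return 24
  -> return 32
-> return 39

Final answer: 39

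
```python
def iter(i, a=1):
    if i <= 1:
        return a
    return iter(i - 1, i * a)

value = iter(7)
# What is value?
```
Call trace:
iter(i=7, a=1)
  iter(i=6, a=7)
    iter(i=5, a=42)
      iter(i=4, a=210)
        iter(i=3, a=840)
          iter(i=2, a=2520)
            iter(i=1, a=5040)
            -> return 5040
          -> return 5040
        -> return 5040
      -> return 5040
    -> return 5040
  -> return 5040
-> return 5040

Final answer: 5040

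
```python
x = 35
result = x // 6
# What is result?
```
Trace:
  x=35
  x=35, result=5

Final answer: 5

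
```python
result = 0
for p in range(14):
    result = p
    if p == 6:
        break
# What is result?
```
Trace:
  result=0
  result=0, p=0
  result=1, p=1
  result=2, p=2
  result=3, p=3
  result=4, p=4
  result=5, p=5
  result=6, p=6

Final answer: 6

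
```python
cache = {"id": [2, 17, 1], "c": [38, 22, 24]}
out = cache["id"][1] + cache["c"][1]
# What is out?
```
Trace:
  cache={'id': [2, 17, 1], 'c': [38, 22, 24]}
  cache={'id': [2, 17, 1], 'c': [38, 22, 24]}, out=39

Final answer: 39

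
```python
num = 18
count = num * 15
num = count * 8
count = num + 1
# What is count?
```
Trace:
  num=18
  num=18, count=270
  num=2160, count=270
  num=2160, count=2161

Final answer: 2161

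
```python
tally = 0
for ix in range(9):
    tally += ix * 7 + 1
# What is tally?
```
Trace:
  tally=0
  tally=1, ix=0
  tally=9, ix=1
  tally=24, ix=2
  tally=46, ix=3
  tally=75, ix=4
  tally=111, ix=5
  tally=154, ix=6
  tally=204, ix=7
  tally=261, ix=8

Final answer: 261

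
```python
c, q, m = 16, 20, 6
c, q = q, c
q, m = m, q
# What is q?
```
Trace:
  c=16, q=20, m=6
  c=20, q=16, m=6
  c=20, q=6, m=16

Final answer: 6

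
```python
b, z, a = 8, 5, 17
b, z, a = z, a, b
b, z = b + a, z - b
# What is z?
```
Trace:
  b=8, z=5, a=17
  b=5, z=17, a=8
  b=13, z=12, a=8

Final answer: 12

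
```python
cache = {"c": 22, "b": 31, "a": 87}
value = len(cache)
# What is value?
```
Trace:
  cache={'c': 22, 'b': 31, 'a': 87}
  cache={'c': 22, 'b': 31, 'a': 87}, value=3

Final answer: 3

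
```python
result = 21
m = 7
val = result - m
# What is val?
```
Trace:
  result=21
  result=21, m=7
  result=21, m=7, val=14

Final answer: 14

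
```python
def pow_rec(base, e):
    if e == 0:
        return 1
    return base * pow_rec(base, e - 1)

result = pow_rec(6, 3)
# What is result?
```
Call trace:
pow_rec(base=6, e=3)
  pow_rec(base=6, e=2)
    pow_rec(base=6, e=1)
      pow_rec(base=6, e=0)
      -> return 1
    -> return 6
  -> return 36
-> return 216

Final answer: 216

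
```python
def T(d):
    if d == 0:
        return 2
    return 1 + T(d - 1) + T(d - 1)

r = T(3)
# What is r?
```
Call trace (a repeated sub-call is expanded the first time; later identical calls just restate its return value):
T(d=3)
  T(d=2)
    T(d=1)
      T(d=0)
      -> return 2
      T(d=0)
      -> return 2
    -> return 5
    T(d=1) -> return 5  (same call as traced above)
  -> return 11
  T(d=2) -> return 11  (same call as traced above)
-> return 23

Final answer: 23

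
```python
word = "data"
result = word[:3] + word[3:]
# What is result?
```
Trace:
  word='data'
  word='data', result='data'

Final answer: 'data'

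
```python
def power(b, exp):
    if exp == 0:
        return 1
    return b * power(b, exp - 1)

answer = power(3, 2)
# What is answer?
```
Call trace:
power(b=3, exp=2)
  power(b=3, exp=1)
    power(b=3, exp=0)
    -> return 1
  -> return 3
-> return 9

Final answer: 9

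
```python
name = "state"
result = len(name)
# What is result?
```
Trace:
  name='state'
  name='state', result=5

Final answer: 5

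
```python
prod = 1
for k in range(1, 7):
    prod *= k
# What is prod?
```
Trace:
  prod=1
  prod=1, k=1
  prod=2, k=2
  prod=6, k=3
  prod=24, k=4
  prod=120, k=5
  prod=720, k=6

Final answer: 720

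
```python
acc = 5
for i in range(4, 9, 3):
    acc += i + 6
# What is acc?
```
Trace:
  acc=5
  acc=15, i=4
  acc=28, i=7

Final answer: 28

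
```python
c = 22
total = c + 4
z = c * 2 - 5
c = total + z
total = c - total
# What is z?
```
Trace:
  c=22
  c=22, total=26
  c=22, total=26, z=39
  c=65, total=26, z=39
  c=65, total=39, z=39

Final answer: 39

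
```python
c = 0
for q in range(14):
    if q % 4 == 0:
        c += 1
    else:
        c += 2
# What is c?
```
Trace:
  c=0
  c=1, q=0
  c=3, q=1
  c=5, q=2
  c=7, q=3
  c=8, q=4
  c=10, q=5
  c=12, q=6
  c=14, q=7
  c=15, q=8
  c=17, q=9
  c=19, q=10
  c=21, q=11
  c=22, q=12
  c=24, q=13

Final answer: 24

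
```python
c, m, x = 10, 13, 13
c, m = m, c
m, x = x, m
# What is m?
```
Trace:
  c=10, m=13, x=13
  c=13, m=10, x=13
  c=13, m=13, x=10

Final answer: 13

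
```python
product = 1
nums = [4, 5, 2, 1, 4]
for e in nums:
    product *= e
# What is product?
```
Trace:
  product=1
  product=4, e=4
  product=20, e=5
  product=40, e=2
  product=40, e=1
  product=160, e=4

Final answer: 160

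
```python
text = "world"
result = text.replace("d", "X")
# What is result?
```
Trace:
  text='world'
  text='world', result='worlX'

Final answer: 'worlX'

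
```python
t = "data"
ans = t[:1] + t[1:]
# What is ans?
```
Trace:
  t='data'
  t='data', ans='data'

Final answer: 'data'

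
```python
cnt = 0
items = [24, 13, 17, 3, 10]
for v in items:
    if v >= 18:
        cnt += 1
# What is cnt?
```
Trace:
  cnt=0
  cnt=1, v=24
  cnt=1, v=13
  cnt=1, v=17
  cnt=1, v=3
  cnt=1, v=10

Final answer: 1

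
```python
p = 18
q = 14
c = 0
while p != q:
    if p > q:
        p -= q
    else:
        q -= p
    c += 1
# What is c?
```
Trace:
  p=18
  p=18, q=14
  p=18, q=14, c=0
  p=4, q=14, c=1
  p=4, q=10, c=2
  p=4, q=6, c=3
  p=4, q=2, c=4
  p=2, q=2, c=5

Final answer: 5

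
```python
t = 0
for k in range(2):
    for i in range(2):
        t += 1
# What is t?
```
Trace:
  t=0
  t=1, k=0, i=0
  t=2, k=0, i=1
  t=3, k=1, i=0
  t=4, k=1, i=1

Final answer: 4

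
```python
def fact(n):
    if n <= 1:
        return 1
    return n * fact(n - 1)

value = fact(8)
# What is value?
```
Call trace:
fact(n=8)
  fact(n=7)
    fact(n=6)
      fact(n=5)
        fact(n=4)
          fact(n=3)
            fact(n=2)
              fact(n=1)
              -> return 1
            -> return 2
          -> return 6
        -> return 24
      -> return 120
    -> return 720
  -> return 5040
-> return 40320

Final answer: 40320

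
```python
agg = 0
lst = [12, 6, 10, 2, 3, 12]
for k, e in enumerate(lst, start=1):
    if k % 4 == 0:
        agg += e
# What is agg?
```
Trace:
  agg=0
  agg=0, k=1, e=12
  agg=0, k=2, e=6
  agg=0, k=3, e=10
  agg=2, k=4, e=2
  agg=2, k=5, e=3
  agg=2, k=6, e=12

Final answer: 2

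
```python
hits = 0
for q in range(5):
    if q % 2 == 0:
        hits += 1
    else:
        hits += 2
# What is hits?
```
Trace:
  hits=0
  hits=1, q=0
  hits=3, q=1
  hits=4, q=2
  hits=6, q=3
  hits=7, q=4

Final answer: 7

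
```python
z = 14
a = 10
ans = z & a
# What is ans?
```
Trace:
  z=14
  z=14, a=10
  z=14, a=10, ans=10

Final answer: 10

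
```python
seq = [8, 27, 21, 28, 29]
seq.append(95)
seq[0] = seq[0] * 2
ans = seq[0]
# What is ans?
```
Trace:
  seq=[8, 27, 21, 28, 29]
  seq=[8, 27, 21, 28, 29, 95]
  seq=[16, 27, 21, 28, 29, 95]
  seq=[16, 27, 21, 28, 29, 95], ans=16

Final answer: 16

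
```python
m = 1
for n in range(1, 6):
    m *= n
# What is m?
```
Trace:
  m=1
  m=1, n=1
  m=2, n=2
  m=6, n=3
  m=24, n=4
  m=120, n=5

Final answer: 120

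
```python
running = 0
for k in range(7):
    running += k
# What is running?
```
Trace:
  running=0
  running=0, k=0
  running=1, k=1
  running=3, k=2
  running=6, k=3
  running=10, k=4
  running=15, k=5
  running=21, k=6

Final answer: 21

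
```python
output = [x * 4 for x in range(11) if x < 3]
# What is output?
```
Trace:
  x=0
  x=1
  x=2
  x=3
  x=4
  x=5
  x=6
  x=7
  x=8
  x=9
  x=10
  output=[0, 4, 8]

Final answer: [0, 4, 8]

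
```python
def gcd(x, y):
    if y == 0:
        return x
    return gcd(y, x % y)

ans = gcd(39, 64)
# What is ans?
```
Call trace:
gcd(x=39, y=64)
  gcd(x=64, y=39)
    gcd(x=39, y=25)
      gcd(x=25, y=14)
        gcd(x=14, y=11)
          gcd(x=11, y=3)
            gcd(x=3, y=2)
              gcd(x=2, y=1)
                gcd(x=1, y=0)
                -> return 1
              -> return 1
            -> return 1
          -> return 1
        -> return 1
      -> return 1
    -> return 1
  -> return 1
-> return 1

Final answer: 1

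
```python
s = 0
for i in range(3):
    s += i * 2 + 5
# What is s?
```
Trace:
  s=0
  s=5, i=0
  s=12, i=1
  s=21, i=2

Final answer: 21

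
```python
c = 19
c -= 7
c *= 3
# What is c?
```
Trace:
  c=19
  c=12
  c=36

Final answer: 36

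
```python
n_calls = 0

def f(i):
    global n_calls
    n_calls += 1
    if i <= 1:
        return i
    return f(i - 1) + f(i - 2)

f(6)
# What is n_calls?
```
Call trace (a repeated sub-call is expanded the first time; later identical calls just restate its return value):
f(i=6)
  f(i=5)
    f(i=4)
      f(i=3)
        f(i=2)
          f(i=1)
          -> return 1
          f(i=0)
          -> return 0
        -> return 1
        f(i=1)
        -> return 1
      -> return 2
      f(i=2) -> return 1  (same call as traced above)
    -> return 3
    f(i=3) -> return 2  (same call as traced above)
  -> return 5
  f(i=4) -> return 3  (same call as traced above)
-> return 8

n_calls is incremented once per call, so count the calls in each subtree. Let C(i) = number of calls made by f(i).
C(0) = C(1) = 1 (base case, no recursion); C(i) = 1 + C(i - 1) + C(i - 2) otherwise.
C(2) = 1 + C(1) + C(0) = 1 + 1 + 1 = 3
C(3) = 1 + C(2) + C(1) = 1 + 3 + 1 = 5
C(4) = 1 + C(3) + C(2) = 1 + 5 + 3 = 9
C(5) = 1 + C(4) + C(3) = 1 + 9 + 5 = 15
C(6) = 1 + C(5) + C(4) = 1 + 15 + 9 = 25
n_calls = C(6) = 25

Final answer: 25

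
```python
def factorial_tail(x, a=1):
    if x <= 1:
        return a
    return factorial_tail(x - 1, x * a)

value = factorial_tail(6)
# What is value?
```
Call trace:
factorial_tail(x=6, a=1)
  factorial_tail(x=5, a=6)
    factorial_tail(x=4, a=30)
      factorial_tail(x=3, a=120)
        factorial_tail(x=2, a=360)
          factorial_tail(x=1, a=720)
          -> return 720
        -> return 720
      -> return 720
    -> return 720
  -> return 720
-> return 720

Final answer: 720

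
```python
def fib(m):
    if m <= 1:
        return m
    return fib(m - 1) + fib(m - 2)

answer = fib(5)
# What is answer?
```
Call trace (a repeated sub-call is expanded the first time; later identical calls just restate its return value):
fib(m=5)
  fib(m=4)
    fib(m=3)
      fib(m=2)
        fib(m=1)
        -> return 1
        fib(m=0)
        -> return 0
      -> return 1
      fib(m=1)
      -> return 1
    -> return 2
    fib(m=2) -> return 1  (same call as traced above)
  -> return 3
  fib(m=3) -> return 2  (same call as traced above)
-> return 5

Final answer: 5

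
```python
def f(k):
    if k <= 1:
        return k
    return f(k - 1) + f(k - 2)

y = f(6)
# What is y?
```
Call trace (a repeated sub-call is expanded the first time; later identical calls just restate its return value):
f(k=6)
  f(k=5)
    f(k=4)
      f(k=3)
        f(k=2)
          f(k=1)
          -> return 1
          f(k=0)
          -> return 0
        -> return 1
        f(k=1)
        -> return 1
      -> return 2
      f(k=2) -> return 1  (same call as traced above)
    -> return 3
    f(k=3) -> return 2  (same call as traced above)
  -> return 5
  f(k=4) -> return 3  (same call as traced above)
-> return 8

Final answer: 8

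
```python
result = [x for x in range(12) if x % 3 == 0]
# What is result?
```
Trace:
  x=0
  x=1
  x=2
  x=3
  x=4
  x=5
  x=6
  x=7
  x=8
  x=9
  x=10
  x=11
  result=[0, 3, 6, 9]

Final answer: [0, 3, 6, 9]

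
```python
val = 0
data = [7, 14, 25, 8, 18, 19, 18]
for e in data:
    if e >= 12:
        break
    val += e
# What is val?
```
Trace:
  val=0
  val=7, e=7
  val=7, e=14

Final answer: 7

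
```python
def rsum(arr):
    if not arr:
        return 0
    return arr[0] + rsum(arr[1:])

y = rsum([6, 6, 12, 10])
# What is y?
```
Call trace:
rsum(arr=[6, 6, 12, 10])
  rsum(arr=[6, 12, 10])
    rsum(arr=[12, 10])
      rsum(arr=[10])
        rsum(arr=[])
        -> return 0
      -> return 10
    -> return 22
  -> return 28
-> return 34

Final answer: 34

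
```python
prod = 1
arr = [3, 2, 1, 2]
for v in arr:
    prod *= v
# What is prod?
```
Trace:
  prod=1
  prod=3, v=3
  prod=6, v=2
  prod=6, v=1
  prod=12, v=2

Final answer: 12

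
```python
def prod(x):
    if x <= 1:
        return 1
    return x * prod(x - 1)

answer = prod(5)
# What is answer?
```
Call trace:
prod(x=5)
  prod(x=4)
    prod(x=3)
      prod(x=2)
        prod(x=1)
        -> return 1
      -> return 2
    -> return 6
  -> return 24
-> return 120

Final answer: 120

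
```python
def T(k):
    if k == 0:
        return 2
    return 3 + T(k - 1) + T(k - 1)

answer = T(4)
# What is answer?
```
Call trace (a repeated sub-call is expanded the first time; later identical calls just restate its return value):
T(k=4)
  T(k=3)
    T(k=2)
      T(k=1)
        T(k=0)
        -> return 2
        T(k=0)
        -> return 2
      -> return 7
      T(k=1) -> return 7  (same call as traced above)
    -> return 17
    T(k=2) -> return 17  (same call as traced above)
  -> return 37
  T(k=3) -> return 37  (same call as traced above)
-> return 77

Final answer: 77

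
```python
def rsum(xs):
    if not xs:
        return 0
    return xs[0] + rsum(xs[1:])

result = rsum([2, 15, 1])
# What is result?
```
Call trace:
rsum(xs=[2, 15, 1])
  rsum(xs=[15, 1])
    rsum(xs=[1])
      rsum(xs=[])
      -> return 0
    -> return 1
  -> return 16
-> return 18

Final answer: 18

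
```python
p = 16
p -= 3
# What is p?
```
Trace:
  p=16
  p=13

Final answer: 13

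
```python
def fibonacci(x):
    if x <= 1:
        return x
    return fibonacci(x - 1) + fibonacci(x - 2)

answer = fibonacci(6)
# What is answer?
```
Call trace (a repeated sub-call is expanded the first time; later identical calls just restate its return value):
fibonacci(x=6)
  fibonacci(x=5)
    fibonacci(x=4)
      fibonacci(x=3)
        fibonacci(x=2)
          fibonacci(x=1)
          -> return 1
          fibonacci(x=0)
          -> return 0
        -> return 1
        fibonacci(x=1)
        -> return 1
      -> return 2
      fibonacci(x=2) -> return 1  (same call as traced above)
    -> return 3
    fibonacci(x=3) -> return 2  (same call as traced above)
  -> return 5
  fibonacci(x=4) -> return 3  (same call as traced above)
-> return 8

Final answer: 8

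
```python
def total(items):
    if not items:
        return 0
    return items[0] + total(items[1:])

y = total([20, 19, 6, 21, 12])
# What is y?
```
Call trace:
total(items=[20, 19, 6, 21, 12])
  total(items=[19, 6, 21, 12])
    total(items=[6, 21, 12])
      total(items=[21, 12])
        total(items=[12])
          total(items=[])
          -> return 0
        -> return 12
      -> return 33
    -> return 39
  -> return 58
-> return 78

Final answer: 78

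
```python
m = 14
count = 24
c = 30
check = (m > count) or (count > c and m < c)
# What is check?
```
Trace:
  m=14
  m=14, count=24
  m=14, count=24, c=30
  m=14, count=24, c=30, check=False

Final answer: False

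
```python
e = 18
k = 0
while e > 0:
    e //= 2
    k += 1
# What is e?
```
Trace:
  e=18
  e=18, k=0
  e=9, k=1
  e=4, k=2
  e=2, k=3
  e=1, k=4
  e=0, k=5

Final answer: 0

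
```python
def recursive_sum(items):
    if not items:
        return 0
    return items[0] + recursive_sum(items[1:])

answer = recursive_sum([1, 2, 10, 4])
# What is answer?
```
Call trace:
recursive_sum(items=[1, 2, 10, 4])
  recursive_sum(items=[2, 10, 4])
    recursive_sum(items=[10, 4])
      recursive_sum(items=[4])
        recursive_sum(items=[])
        -> return 0
      -> return 4
    -> return 14
  -> return 16
-> return 17

Final answer: 17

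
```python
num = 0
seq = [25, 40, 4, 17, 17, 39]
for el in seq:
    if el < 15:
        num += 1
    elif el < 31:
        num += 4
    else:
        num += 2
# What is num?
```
Trace:
  num=0
  num=4, el=25
  num=6, el=40
  num=7, el=4
  num=11, el=17
  num=15, el=17
  num=17, el=39

Final answer: 17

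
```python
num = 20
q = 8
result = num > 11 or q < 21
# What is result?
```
Trace:
  num=20
  num=20, q=8
  num=20, q=8, result=True

Final answer: True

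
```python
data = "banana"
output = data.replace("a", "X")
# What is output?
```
Trace:
  data='banana'
  data='banana', output='bXnXnX'

Final answer: 'bXnXnX'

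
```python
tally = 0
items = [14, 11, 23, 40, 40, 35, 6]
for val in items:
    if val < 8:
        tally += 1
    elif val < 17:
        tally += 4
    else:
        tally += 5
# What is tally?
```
Trace:
  tally=0
  tally=4, val=14
  tally=8, val=11
  tally=13, val=23
  tally=18, val=40
  tally=23, val=40
  tally=28, val=35
  tally=29, val=6

Final answer: 29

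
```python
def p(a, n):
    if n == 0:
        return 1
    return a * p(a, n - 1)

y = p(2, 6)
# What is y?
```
Call trace:
p(a=2, n=6)
  p(a=2, n=5)
    p(a=2, n=4)
      p(a=2, n=3)
        p(a=2, n=2)
          p(a=2, n=1)
            p(a=2, n=0)
            -> return 1
          -> return 2
        -> return 4
      -> return 8
    -> return 16
  -> return 32
-> return 64

Final answer: 64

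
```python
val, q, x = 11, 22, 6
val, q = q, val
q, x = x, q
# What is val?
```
Trace:
  val=11, q=22, x=6
  val=22, q=11, x=6
  val=22, q=6, x=11

Final answer: 22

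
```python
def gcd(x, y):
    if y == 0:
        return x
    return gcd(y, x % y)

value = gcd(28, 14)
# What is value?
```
Call trace:
gcd(x=28, y=14)
  gcd(x=14, y=0)
  -> return 14
-> return 14

Final answer: 14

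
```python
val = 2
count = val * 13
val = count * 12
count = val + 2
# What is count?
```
Trace:
  val=2
  val=2, count=26
  val=312, count=26
  val=312, count=314

Final answer: 314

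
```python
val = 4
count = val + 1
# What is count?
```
Trace:
  val=4
  val=4, count=5

Final answer: 5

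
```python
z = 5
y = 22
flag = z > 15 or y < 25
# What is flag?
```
Trace:
  z=5
  z=5, y=22
  z=5, y=22, flag=True

Final answer: True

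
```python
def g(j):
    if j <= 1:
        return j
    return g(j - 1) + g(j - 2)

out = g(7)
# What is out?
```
Call trace (a repeated sub-call is expanded the first time; later identical calls just restate its return value):
g(j=7)
  g(j=6)
    g(j=5)
      g(j=4)
        g(j=3)
          g(j=2)
            g(j=1)
            -> return 1
            g(j=0)
            -> return 0
          -> return 1
          g(j=1)
          -> return 1
        -> return 2
        g(j=2) -> return 1  (same call as traced above)
      -> return 3
      g(j=3) -> return 2  (same call as traced above)
    -> return 5
    g(j=4) -> return 3  (same call as traced above)
  -> return 8
  g(j=5) -> return 5  (same call as traced above)
-> return 13

Final answer: 13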